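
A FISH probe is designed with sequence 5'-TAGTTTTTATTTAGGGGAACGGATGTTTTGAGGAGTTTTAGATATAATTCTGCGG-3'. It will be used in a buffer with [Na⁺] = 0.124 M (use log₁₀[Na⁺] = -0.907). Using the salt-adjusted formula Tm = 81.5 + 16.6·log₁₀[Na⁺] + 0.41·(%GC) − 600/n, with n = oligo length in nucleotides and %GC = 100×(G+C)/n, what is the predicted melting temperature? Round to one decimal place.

69.7°C

Length n = 55. Base counts: G=16, T=23, C=3, A=13
G+C = 19, so %GC = 19/55 × 100 = 34.545%
Salt term: 16.6 × (-0.907) = -15.056
GC term: 0.41 × 34.545 = 14.163; length term: −600/55 = −10.909
Tm = 81.5 + (-15.056) + 14.163 − 10.909 = 69.698 → 69.7°C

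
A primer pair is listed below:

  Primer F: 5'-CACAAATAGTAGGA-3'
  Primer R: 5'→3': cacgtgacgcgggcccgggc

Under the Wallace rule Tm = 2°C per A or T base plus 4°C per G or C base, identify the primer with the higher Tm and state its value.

Primer F: A+T=9, G+C=5 → Tm = 2(9)+4(5) = 38°C
Primer R: A+T=3, G+C=17 → Tm = 2(3)+4(17) = 74°C
38°C vs 74°C → primer R is higher.

Primer R, 74°C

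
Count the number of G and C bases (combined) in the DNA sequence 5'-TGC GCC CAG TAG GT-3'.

Base counts: C=4, A=2, T=3, G=5
Total G or C: 5 + 4 = 9

9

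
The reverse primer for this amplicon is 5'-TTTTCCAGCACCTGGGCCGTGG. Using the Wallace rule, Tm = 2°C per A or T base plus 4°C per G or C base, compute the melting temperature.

72°C

Scanning the sequence gives G=7, A=2, C=7, T=6.
A+T = 8, G+C = 14
Tm = 4·14 + 2·8 = 56 + 16 = 72°C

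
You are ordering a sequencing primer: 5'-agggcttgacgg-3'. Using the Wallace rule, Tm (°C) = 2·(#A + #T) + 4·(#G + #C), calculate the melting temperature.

40°C

Base counts: T=2, G=6, C=2, A=2
So N_AT = 4 and N_GC = 8.
Tm = 2×4 + 4×8 = 40°C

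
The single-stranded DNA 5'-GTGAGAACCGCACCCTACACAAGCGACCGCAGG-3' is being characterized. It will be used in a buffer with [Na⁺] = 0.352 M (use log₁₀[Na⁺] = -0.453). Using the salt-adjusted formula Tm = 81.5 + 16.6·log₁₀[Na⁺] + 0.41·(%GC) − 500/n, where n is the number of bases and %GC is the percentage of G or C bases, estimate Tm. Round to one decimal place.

Length n = 33. Counting bases: G=9, T=2, A=10, C=12
G+C = 21, so %GC = 21/33 × 100 = 63.636%
Salt term: 16.6 × (-0.453) = -7.52
GC term: 0.41 × 63.636 = 26.091; length term: −500/33 = −15.152
Tm = 81.5 + (-7.52) + 26.091 − 15.152 = 84.919 → 84.9°C

84.9°C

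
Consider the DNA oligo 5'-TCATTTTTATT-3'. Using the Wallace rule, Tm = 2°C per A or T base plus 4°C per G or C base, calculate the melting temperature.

Scanning the sequence gives T=8, C=1, G=0, A=2.
A+T = 10, G+C = 1
Tm = 2×10 + 4×1 = 24°C

24°C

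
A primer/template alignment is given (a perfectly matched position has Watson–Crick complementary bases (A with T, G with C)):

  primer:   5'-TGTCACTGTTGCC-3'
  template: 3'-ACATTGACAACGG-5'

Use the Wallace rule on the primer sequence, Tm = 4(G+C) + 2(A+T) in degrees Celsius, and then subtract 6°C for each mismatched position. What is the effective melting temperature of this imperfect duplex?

Primer base counts: A=1, T=5, G=3, C=4 → A+T=6, G+C=7
Perfect-match Tm = 2(6) + 4(7) = 12 + 28 = 40°C
Mismatches (positions where the bases are not complementary): 1 (at position 4)
Effective Tm = 40 − 1×6 = 40 − 6 = 34°C

34°C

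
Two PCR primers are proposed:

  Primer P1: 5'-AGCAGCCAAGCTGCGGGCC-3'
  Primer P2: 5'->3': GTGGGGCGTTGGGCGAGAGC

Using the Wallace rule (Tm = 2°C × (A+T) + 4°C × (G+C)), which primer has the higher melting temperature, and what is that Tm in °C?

Primer P1: A+T=5, G+C=14 → Tm = 2(5)+4(14) = 66°C
Primer P2: A+T=5, G+C=15 → Tm = 2(5)+4(15) = 70°C
66°C vs 70°C → primer P2 is higher.

Primer P2, 70°C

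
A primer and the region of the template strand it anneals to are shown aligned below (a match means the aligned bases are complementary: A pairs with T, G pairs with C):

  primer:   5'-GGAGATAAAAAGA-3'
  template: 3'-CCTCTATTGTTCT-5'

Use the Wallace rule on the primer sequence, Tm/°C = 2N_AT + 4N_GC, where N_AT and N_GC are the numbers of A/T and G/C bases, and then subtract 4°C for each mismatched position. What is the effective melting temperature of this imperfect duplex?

Primer base counts: A=8, T=1, G=4, C=0 → A+T=9, G+C=4
Perfect-match Tm = 2(9) + 4(4) = 18 + 16 = 34°C
Mismatches (positions where the bases are not complementary): 1 (at position 9)
Effective Tm = 34 − 1×4 = 34 − 4 = 30°C

30°C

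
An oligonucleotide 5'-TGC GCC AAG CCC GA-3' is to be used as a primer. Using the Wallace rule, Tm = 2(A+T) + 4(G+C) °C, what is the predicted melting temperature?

48°C

Counting bases: C=6, A=3, G=4, T=1
So N_AT = 4 and N_GC = 10.
Tm = 2(4) + 4(10) = 8 + 40 = 48°C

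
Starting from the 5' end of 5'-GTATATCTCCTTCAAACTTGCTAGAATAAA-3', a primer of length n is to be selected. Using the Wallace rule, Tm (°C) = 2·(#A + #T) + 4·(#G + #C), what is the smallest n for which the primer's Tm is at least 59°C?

First 21 bases: GTATATCTCCTTCAAACTTGC → Tm = 58°C (< 59°C)
First 22 bases: GTATATCTCCTTCAAACTTGCT → Tm = 60°C (≥ 59°C)
Since every base adds ≥2°C, Tm only increases with n, so the threshold is first crossed at n = 22.

n = 22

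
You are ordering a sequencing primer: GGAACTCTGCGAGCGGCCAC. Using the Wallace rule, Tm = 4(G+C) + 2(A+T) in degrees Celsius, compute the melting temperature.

68°C

Counting bases: G=7, A=4, C=7, T=2
A+T = 6, G+C = 14
Tm = 2(6) + 4(14) = 12 + 56 = 68°C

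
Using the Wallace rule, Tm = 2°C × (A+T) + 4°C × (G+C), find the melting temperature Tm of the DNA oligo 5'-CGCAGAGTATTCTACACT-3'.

Scanning the sequence gives A=5, C=5, T=5, G=3.
AT pairs contribute 10, GC pairs contribute 8.
Tm = 4·8 + 2·10 = 32 + 20 = 52°C

52°C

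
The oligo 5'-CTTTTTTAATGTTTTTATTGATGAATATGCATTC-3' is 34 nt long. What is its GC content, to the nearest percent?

Scanning the sequence gives A=8, T=19, G=4, C=3.
G+C = 4 + 3 = 7 out of 34 bases
%GC = 7/34 × 100 = 20.59% ≈ 21%

21%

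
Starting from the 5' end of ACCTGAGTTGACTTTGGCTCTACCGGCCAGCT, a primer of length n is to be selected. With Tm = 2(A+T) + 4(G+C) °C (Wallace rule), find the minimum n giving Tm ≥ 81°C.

First 26 bases: ACCTGAGTTGACTTTGGCTCTACCGG → Tm = 80°C (< 81°C)
First 27 bases: ACCTGAGTTGACTTTGGCTCTACCGGC → Tm = 84°C (≥ 81°C)
Since every base adds ≥2°C, Tm only increases with n, so the threshold is first crossed at n = 27.

n = 27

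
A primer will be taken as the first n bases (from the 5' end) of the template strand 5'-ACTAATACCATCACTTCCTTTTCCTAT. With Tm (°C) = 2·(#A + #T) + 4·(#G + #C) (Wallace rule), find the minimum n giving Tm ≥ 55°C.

First 20 bases: ACTAATACCATCACTTCCTT → Tm = 54°C (< 55°C)
First 21 bases: ACTAATACCATCACTTCCTTT → Tm = 56°C (≥ 55°C)
Since every base adds ≥2°C, Tm only increases with n, so the threshold is first crossed at n = 21.

n = 21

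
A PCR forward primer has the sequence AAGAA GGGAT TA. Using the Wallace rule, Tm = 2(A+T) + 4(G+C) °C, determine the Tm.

A=6, G=4, T=2, C=0
AT pairs contribute 8, GC pairs contribute 4.
Tm = 2(8) + 4(4) = 16 + 16 = 32°C

32°C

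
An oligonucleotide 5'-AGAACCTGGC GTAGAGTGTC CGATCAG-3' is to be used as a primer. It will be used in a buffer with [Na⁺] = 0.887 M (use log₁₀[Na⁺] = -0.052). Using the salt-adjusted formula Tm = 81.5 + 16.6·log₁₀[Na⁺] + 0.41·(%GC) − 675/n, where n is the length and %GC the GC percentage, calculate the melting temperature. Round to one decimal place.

Length n = 27. Base counts: A=7, G=9, T=5, C=6
G+C = 15, so %GC = 15/27 × 100 = 55.556%
Salt term: 16.6 × (-0.052) = -0.863
GC term: 0.41 × 55.556 = 22.778; length term: −675/27 = −25
Tm = 81.5 + (-0.863) + 22.778 − 25 = 78.415 → 78.4°C

78.4°C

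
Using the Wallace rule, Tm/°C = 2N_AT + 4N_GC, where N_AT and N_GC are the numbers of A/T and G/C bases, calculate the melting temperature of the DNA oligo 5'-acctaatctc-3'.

Base counts: C=4, A=3, T=3, G=0
A+T = 6, G+C = 4
Tm = 2(6) + 4(4) = 12 + 16 = 28°C

28°C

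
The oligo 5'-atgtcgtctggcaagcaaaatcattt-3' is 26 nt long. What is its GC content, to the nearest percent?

38%

Counting bases: C=5, A=8, G=5, T=8
G+C = 5 + 5 = 10 out of 26 bases
%GC = 10/26 × 100 = 38.46% ≈ 38%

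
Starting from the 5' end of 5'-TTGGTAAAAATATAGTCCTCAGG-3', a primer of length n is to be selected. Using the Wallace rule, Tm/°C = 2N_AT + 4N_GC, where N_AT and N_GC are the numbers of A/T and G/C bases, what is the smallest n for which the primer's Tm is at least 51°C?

First 19 bases: TTGGTAAAAATATAGTCCT → Tm = 48°C (< 51°C)
First 20 bases: TTGGTAAAAATATAGTCCTC → Tm = 52°C (≥ 51°C)
Since every base adds ≥2°C, Tm only increases with n, so the threshold is first crossed at n = 20.

n = 20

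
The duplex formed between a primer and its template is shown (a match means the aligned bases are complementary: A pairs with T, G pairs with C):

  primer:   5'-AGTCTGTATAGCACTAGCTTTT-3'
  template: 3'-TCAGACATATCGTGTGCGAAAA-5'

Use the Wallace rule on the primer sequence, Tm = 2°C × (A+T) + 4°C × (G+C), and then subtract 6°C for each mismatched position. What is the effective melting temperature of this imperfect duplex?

Primer base counts: A=5, T=9, G=4, C=4 → A+T=14, G+C=8
Perfect-match Tm = 2(14) + 4(8) = 28 + 32 = 60°C
Mismatches (positions where the bases are not complementary): 2 (at positions 15, 16)
Effective Tm = 60 − 2×6 = 60 − 12 = 48°C

48°C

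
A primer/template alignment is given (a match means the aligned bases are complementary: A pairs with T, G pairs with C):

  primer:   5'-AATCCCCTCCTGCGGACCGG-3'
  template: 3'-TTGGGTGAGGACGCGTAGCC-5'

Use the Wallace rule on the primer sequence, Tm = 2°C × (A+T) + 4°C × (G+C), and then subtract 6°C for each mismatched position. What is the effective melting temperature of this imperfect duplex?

Primer base counts: A=3, T=3, G=5, C=9 → A+T=6, G+C=14
Perfect-match Tm = 2(6) + 4(14) = 12 + 56 = 68°C
Mismatches (positions where the bases are not complementary): 4 (at positions 3, 6, 15, 17)
Effective Tm = 68 − 4×6 = 68 − 24 = 44°C

44°C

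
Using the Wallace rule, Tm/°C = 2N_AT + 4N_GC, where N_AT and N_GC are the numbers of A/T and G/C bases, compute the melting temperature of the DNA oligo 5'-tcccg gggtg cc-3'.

Counting bases: G=5, A=0, T=2, C=5
AT pairs contribute 2, GC pairs contribute 10.
Tm = 2(2) + 4(10) = 4 + 40 = 44°C

44°C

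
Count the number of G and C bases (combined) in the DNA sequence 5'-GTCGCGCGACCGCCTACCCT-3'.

T=3, G=5, C=10, A=2
Total G or C: 5 + 10 = 15

15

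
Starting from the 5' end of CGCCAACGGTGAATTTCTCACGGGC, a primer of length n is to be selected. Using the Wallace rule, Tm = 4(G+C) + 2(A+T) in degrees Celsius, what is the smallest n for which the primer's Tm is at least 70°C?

First 22 bases: CGCCAACGGTGAATTTCTCACG → Tm = 68°C (< 70°C)
First 23 bases: CGCCAACGGTGAATTTCTCACGG → Tm = 72°C (≥ 70°C)
Each additional base adds 2°C (A/T) or 4°C (G/C), so Tm is non-decreasing in n; n = 23 is the first length to reach 70°C.

n = 23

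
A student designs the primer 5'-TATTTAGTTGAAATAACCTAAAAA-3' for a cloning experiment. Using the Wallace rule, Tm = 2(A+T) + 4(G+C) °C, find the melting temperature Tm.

Scanning the sequence gives C=2, T=8, A=12, G=2.
AT pairs contribute 20, GC pairs contribute 4.
Tm = 2×20 + 4×4 = 56°C

56°C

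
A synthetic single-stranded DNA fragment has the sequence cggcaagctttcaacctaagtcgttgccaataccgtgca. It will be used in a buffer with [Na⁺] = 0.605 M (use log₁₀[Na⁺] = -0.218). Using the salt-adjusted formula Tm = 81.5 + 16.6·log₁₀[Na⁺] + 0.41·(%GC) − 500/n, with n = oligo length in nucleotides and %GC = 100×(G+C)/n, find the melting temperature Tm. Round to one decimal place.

Length n = 39. Base counts: T=9, G=8, A=10, C=12
G+C = 20, so %GC = 20/39 × 100 = 51.282%
Salt term: 16.6 × (-0.218) = -3.619
GC term: 0.41 × 51.282 = 21.026; length term: −500/39 = −12.821
Tm = 81.5 + (-3.619) + 21.026 − 12.821 = 86.086 → 86.1°C

86.1°C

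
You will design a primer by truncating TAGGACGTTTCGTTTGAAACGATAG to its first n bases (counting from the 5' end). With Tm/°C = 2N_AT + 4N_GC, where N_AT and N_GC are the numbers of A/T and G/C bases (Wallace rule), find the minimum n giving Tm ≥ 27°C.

First 9 bases: TAGGACGTT → Tm = 26°C (< 27°C)
First 10 bases: TAGGACGTTT → Tm = 28°C (≥ 27°C)
Since every base adds ≥2°C, Tm only increases with n, so the threshold is first crossed at n = 10.

n = 10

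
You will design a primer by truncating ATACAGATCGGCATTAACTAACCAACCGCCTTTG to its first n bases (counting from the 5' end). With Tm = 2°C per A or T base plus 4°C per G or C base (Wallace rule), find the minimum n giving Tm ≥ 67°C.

n = 25

First 24 bases: ATACAGATCGGCATTAACTAACCA → Tm = 66°C (< 67°C)
First 25 bases: ATACAGATCGGCATTAACTAACCAA → Tm = 68°C (≥ 67°C)
Since every base adds ≥2°C, Tm only increases with n, so the threshold is first crossed at n = 25.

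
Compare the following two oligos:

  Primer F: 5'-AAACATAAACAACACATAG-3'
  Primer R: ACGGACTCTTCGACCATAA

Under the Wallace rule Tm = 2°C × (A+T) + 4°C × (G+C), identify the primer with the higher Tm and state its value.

Primer F: A+T=14, G+C=5 → Tm = 2(14)+4(5) = 48°C
Primer R: A+T=10, G+C=9 → Tm = 2(10)+4(9) = 56°C
48°C vs 56°C → primer R is higher.

Primer R, 56°C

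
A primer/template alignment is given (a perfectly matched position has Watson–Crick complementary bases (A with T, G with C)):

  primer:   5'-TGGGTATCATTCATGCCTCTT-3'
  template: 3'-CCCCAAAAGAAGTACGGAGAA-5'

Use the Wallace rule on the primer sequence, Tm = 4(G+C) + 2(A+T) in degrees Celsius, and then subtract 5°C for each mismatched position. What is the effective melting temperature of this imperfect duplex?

40°C

Primer base counts: A=3, T=9, G=4, C=5 → A+T=12, G+C=9
Perfect-match Tm = 2(12) + 4(9) = 24 + 36 = 60°C
Mismatches (positions where the bases are not complementary): 4 (at positions 1, 6, 8, 9)
Effective Tm = 60 − 4×5 = 60 − 20 = 40°C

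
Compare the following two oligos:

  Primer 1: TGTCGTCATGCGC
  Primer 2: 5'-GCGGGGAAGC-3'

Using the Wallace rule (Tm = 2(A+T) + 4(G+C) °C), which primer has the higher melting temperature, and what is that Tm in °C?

Primer 1, 42°C

Primer 1: A+T=5, G+C=8 → Tm = 2(5)+4(8) = 42°C
Primer 2: A+T=2, G+C=8 → Tm = 2(2)+4(8) = 36°C
42°C vs 36°C → primer 1 is higher.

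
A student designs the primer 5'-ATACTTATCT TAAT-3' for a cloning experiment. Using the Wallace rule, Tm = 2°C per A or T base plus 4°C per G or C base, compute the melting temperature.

Scanning the sequence gives A=5, T=7, G=0, C=2.
A+T = 12, G+C = 2
Tm = 4·2 + 2·12 = 8 + 24 = 32°C

32°C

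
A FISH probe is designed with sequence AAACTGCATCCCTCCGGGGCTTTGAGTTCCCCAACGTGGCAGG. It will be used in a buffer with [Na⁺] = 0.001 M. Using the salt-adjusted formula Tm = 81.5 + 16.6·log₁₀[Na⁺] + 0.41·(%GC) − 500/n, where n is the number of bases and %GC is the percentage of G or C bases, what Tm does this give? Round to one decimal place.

44.9°C

Length n = 43. A=8, T=9, G=12, C=14
G+C = 26, so %GC = 26/43 × 100 = 60.465%
Salt term: 16.6 × (-3) = -49.8
GC term: 0.41 × 60.465 = 24.791; length term: −500/43 = −11.628
Tm = 81.5 + (-49.8) + 24.791 − 11.628 = 44.863 → 44.9°C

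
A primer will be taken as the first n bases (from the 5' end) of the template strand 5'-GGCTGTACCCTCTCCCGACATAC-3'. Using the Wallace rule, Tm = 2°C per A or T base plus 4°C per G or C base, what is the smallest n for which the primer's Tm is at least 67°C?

n = 21

First 20 bases: GGCTGTACCCTCTCCCGACA → Tm = 66°C (< 67°C)
First 21 bases: GGCTGTACCCTCTCCCGACAT → Tm = 68°C (≥ 67°C)
Since every base adds ≥2°C, Tm only increases with n, so the threshold is first crossed at n = 21.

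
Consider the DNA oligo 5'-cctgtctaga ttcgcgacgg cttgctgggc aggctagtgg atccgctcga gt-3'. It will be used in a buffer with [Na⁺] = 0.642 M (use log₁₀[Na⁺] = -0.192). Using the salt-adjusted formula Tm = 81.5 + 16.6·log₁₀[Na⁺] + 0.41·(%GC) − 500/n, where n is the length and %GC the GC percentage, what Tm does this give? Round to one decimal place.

93.9°C

Length n = 52. T=13, A=7, C=14, G=18
G+C = 32, so %GC = 32/52 × 100 = 61.538%
Salt term: 16.6 × (-0.192) = -3.187
GC term: 0.41 × 61.538 = 25.231; length term: −500/52 = −9.615
Tm = 81.5 + (-3.187) + 25.231 − 9.615 = 93.929 → 93.9°C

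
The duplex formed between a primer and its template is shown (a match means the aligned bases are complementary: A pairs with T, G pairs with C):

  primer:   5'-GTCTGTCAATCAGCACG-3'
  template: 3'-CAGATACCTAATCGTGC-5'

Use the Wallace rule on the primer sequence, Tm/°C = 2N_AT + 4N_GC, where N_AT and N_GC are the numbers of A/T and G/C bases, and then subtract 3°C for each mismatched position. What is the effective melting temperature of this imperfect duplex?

Primer base counts: A=4, T=4, G=4, C=5 → A+T=8, G+C=9
Perfect-match Tm = 2(8) + 4(9) = 16 + 36 = 52°C
Mismatches (positions where the bases are not complementary): 4 (at positions 5, 7, 8, 11)
Effective Tm = 52 − 4×3 = 52 − 12 = 40°C

40°C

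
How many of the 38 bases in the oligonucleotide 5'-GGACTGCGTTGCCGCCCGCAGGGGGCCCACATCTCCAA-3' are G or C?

Base counts: A=6, T=5, C=15, G=12
Total G or C: 12 + 15 = 27

27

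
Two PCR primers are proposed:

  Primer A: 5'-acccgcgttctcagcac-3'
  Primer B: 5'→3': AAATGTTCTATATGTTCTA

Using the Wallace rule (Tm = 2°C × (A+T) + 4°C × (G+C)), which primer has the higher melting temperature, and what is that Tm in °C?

Primer A, 56°C

Primer A: A+T=6, G+C=11 → Tm = 2(6)+4(11) = 56°C
Primer B: A+T=15, G+C=4 → Tm = 2(15)+4(4) = 46°C
56°C vs 46°C → primer A is higher.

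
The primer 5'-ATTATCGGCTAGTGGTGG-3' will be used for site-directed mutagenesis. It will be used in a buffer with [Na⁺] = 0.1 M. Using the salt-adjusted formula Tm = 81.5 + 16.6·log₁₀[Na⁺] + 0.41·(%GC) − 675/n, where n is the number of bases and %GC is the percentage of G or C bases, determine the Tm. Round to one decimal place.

Length n = 18. C=2, T=6, G=7, A=3
G+C = 9, so %GC = 9/18 × 100 = 50%
Salt term: 16.6 × (-1) = -16.6
GC term: 0.41 × 50 = 20.5; length term: −675/18 = −37.5
Tm = 81.5 + (-16.6) + 20.5 − 37.5 = 47.9 → 47.9°C

47.9°C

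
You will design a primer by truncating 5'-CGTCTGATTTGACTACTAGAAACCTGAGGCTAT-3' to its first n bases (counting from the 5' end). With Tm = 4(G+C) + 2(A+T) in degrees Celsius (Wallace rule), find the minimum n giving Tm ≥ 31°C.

n = 11

First 10 bases: CGTCTGATTT → Tm = 28°C (< 31°C)
First 11 bases: CGTCTGATTTG → Tm = 32°C (≥ 31°C)
Each additional base adds 2°C (A/T) or 4°C (G/C), so Tm is non-decreasing in n; n = 11 is the first length to reach 31°C.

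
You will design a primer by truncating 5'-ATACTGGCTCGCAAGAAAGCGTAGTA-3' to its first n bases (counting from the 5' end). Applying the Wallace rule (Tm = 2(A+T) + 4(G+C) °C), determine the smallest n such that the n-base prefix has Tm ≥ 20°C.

n = 7

First 6 bases: ATACTG → Tm = 16°C (< 20°C)
First 7 bases: ATACTGG → Tm = 20°C (≥ 20°C)
Each additional base adds 2°C (A/T) or 4°C (G/C), so Tm is non-decreasing in n; n = 7 is the first length to reach 20°C.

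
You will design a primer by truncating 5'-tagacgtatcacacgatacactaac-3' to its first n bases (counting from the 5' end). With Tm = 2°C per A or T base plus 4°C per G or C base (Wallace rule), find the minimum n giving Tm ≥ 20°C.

First 6 bases: TAGACG → Tm = 18°C (< 20°C)
First 7 bases: TAGACGT → Tm = 20°C (≥ 20°C)
Each additional base adds 2°C (A/T) or 4°C (G/C), so Tm is non-decreasing in n; n = 7 is the first length to reach 20°C.

n = 7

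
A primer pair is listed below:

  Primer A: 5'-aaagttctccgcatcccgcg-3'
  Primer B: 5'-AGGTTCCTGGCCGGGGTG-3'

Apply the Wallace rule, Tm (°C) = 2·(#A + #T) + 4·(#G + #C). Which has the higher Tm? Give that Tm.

Primer A: A+T=8, G+C=12 → Tm = 2(8)+4(12) = 64°C
Primer B: A+T=5, G+C=13 → Tm = 2(5)+4(13) = 62°C
64°C vs 62°C → primer A is higher.

Primer A, 64°C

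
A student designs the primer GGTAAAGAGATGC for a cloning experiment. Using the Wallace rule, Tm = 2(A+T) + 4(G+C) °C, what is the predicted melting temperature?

Base counts: A=5, G=5, T=2, C=1
AT pairs contribute 7, GC pairs contribute 6.
Tm = 2(7) + 4(6) = 14 + 24 = 38°C

38°C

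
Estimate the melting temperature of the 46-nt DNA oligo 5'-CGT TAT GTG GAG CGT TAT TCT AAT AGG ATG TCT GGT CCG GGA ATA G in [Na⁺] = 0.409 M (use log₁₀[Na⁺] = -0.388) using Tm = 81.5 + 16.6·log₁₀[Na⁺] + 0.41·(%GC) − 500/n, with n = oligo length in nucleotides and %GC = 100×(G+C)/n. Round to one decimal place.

82.9°C

Length n = 46. T=15, G=15, A=10, C=6
G+C = 21, so %GC = 21/46 × 100 = 45.652%
Salt term: 16.6 × (-0.388) = -6.441
GC term: 0.41 × 45.652 = 18.717; length term: −500/46 = −10.87
Tm = 81.5 + (-6.441) + 18.717 − 10.87 = 82.906 → 82.9°C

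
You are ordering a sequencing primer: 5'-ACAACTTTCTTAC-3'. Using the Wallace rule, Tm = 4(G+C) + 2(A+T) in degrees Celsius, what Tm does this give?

Base counts: C=4, T=5, G=0, A=4
A+T = 9, G+C = 4
Tm = 4·4 + 2·9 = 16 + 18 = 34°C

34°C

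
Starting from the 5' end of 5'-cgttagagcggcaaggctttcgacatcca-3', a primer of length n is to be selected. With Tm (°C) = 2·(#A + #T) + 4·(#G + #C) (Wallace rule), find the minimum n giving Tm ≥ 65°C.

n = 21

First 20 bases: CGTTAGAGCGGCAAGGCTTT → Tm = 62°C (< 65°C)
First 21 bases: CGTTAGAGCGGCAAGGCTTTC → Tm = 66°C (≥ 65°C)
Since every base adds ≥2°C, Tm only increases with n, so the threshold is first crossed at n = 21.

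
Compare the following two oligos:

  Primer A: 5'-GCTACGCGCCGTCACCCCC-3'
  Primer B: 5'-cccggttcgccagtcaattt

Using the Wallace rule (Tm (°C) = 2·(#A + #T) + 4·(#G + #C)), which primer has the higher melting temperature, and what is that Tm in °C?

Primer A, 68°C

Primer A: A+T=4, G+C=15 → Tm = 2(4)+4(15) = 68°C
Primer B: A+T=9, G+C=11 → Tm = 2(9)+4(11) = 62°C
68°C vs 62°C → primer A is higher.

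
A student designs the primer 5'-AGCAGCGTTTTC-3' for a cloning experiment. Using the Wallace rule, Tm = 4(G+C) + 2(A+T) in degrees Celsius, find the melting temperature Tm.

Base counts: G=3, C=3, A=2, T=4
AT pairs contribute 6, GC pairs contribute 6.
Tm = 2(6) + 4(6) = 12 + 24 = 36°C

36°C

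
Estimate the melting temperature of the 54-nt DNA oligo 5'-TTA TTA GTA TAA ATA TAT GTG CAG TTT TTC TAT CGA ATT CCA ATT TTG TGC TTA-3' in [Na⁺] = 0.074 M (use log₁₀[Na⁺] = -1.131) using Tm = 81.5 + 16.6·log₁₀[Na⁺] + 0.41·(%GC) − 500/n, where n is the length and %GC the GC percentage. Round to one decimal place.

63.3°C

Length n = 54. Base counts: A=15, G=7, C=6, T=26
G+C = 13, so %GC = 13/54 × 100 = 24.074%
Salt term: 16.6 × (-1.131) = -18.775
GC term: 0.41 × 24.074 = 9.87; length term: −500/54 = −9.259
Tm = 81.5 + (-18.775) + 9.87 − 9.259 = 63.336 → 63.3°C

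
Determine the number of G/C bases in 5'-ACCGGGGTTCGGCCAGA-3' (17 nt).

12

Base counts: G=7, A=3, C=5, T=2
G+C = 7 + 5 = 12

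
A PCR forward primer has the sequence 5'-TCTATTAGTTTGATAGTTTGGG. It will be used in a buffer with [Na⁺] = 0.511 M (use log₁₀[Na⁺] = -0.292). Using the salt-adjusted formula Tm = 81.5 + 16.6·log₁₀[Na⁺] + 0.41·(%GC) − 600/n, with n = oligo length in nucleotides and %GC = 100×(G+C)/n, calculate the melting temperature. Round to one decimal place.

Length n = 22. Base counts: T=11, A=4, C=1, G=6
G+C = 7, so %GC = 7/22 × 100 = 31.818%
Salt term: 16.6 × (-0.292) = -4.847
GC term: 0.41 × 31.818 = 13.045; length term: −600/22 = −27.273
Tm = 81.5 + (-4.847) + 13.045 − 27.273 = 62.425 → 62.4°C

62.4°C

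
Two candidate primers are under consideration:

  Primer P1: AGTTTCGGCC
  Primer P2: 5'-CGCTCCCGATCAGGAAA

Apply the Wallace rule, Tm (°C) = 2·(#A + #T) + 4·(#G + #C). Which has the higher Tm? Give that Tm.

Primer P1: A+T=4, G+C=6 → Tm = 2(4)+4(6) = 32°C
Primer P2: A+T=7, G+C=10 → Tm = 2(7)+4(10) = 54°C
32°C vs 54°C → primer P2 is higher.

Primer P2, 54°C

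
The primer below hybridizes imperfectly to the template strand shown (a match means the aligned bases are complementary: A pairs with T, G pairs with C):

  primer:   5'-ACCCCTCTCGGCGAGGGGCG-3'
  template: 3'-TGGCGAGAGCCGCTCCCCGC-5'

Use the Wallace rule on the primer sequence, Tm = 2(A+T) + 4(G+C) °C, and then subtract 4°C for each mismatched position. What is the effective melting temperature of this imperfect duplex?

Primer base counts: A=2, T=2, G=8, C=8 → A+T=4, G+C=16
Perfect-match Tm = 2(4) + 4(16) = 8 + 64 = 72°C
Mismatches (positions where the bases are not complementary): 1 (at position 4)
Effective Tm = 72 − 1×4 = 72 − 4 = 68°C

68°C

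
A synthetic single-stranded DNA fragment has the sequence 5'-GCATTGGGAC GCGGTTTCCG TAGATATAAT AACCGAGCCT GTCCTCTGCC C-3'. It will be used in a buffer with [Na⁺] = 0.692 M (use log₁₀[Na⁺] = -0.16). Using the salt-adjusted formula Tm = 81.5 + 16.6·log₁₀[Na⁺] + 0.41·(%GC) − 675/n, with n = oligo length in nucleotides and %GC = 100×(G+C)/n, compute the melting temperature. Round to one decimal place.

Length n = 51. Scanning the sequence gives C=15, G=13, A=10, T=13.
G+C = 28, so %GC = 28/51 × 100 = 54.902%
Salt term: 16.6 × (-0.16) = -2.656
GC term: 0.41 × 54.902 = 22.51; length term: −675/51 = −13.235
Tm = 81.5 + (-2.656) + 22.51 − 13.235 = 88.119 → 88.1°C

88.1°C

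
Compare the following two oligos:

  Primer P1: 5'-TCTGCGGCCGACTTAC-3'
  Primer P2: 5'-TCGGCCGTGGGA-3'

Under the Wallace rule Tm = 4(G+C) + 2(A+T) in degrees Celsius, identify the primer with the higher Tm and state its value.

Primer P1, 52°C

Primer P1: A+T=6, G+C=10 → Tm = 2(6)+4(10) = 52°C
Primer P2: A+T=3, G+C=9 → Tm = 2(3)+4(9) = 42°C
52°C vs 42°C → primer P1 is higher.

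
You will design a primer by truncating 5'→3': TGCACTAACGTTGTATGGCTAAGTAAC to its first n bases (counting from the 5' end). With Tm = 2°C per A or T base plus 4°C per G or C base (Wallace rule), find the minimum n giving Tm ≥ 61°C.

n = 22

First 21 bases: TGCACTAACGTTGTATGGCTA → Tm = 60°C (< 61°C)
First 22 bases: TGCACTAACGTTGTATGGCTAA → Tm = 62°C (≥ 61°C)
Since every base adds ≥2°C, Tm only increases with n, so the threshold is first crossed at n = 22.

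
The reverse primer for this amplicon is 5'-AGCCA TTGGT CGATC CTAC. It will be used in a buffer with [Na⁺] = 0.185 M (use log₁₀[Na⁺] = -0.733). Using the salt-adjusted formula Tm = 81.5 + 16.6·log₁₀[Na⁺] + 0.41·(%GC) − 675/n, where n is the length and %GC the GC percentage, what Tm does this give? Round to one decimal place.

55.4°C

Length n = 19. A=4, C=6, T=5, G=4
G+C = 10, so %GC = 10/19 × 100 = 52.632%
Salt term: 16.6 × (-0.733) = -12.168
GC term: 0.41 × 52.632 = 21.579; length term: −675/19 = −35.526
Tm = 81.5 + (-12.168) + 21.579 − 35.526 = 55.385 → 55.4°C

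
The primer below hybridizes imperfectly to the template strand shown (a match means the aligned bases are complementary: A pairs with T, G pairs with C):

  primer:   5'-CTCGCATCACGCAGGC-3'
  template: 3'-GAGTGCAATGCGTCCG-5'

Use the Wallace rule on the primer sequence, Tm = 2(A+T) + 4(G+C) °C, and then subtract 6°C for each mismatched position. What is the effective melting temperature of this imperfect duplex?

Primer base counts: A=3, T=2, G=4, C=7 → A+T=5, G+C=11
Perfect-match Tm = 2(5) + 4(11) = 10 + 44 = 54°C
Mismatches (positions where the bases are not complementary): 3 (at positions 4, 6, 8)
Effective Tm = 54 − 3×6 = 54 − 18 = 36°C

36°C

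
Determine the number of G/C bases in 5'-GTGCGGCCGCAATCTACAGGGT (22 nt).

14

Counting bases: T=4, G=8, A=4, C=6
Total G or C: 8 + 6 = 14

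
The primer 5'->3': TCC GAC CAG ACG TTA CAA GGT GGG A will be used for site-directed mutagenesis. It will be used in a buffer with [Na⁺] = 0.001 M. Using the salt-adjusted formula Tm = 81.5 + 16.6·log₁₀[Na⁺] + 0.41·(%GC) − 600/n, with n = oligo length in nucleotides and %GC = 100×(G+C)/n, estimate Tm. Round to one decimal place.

30.7°C

Length n = 25. Scanning the sequence gives T=4, A=7, G=8, C=6.
G+C = 14, so %GC = 14/25 × 100 = 56%
Salt term: 16.6 × (-3) = -49.8
GC term: 0.41 × 56 = 22.96; length term: −600/25 = −24
Tm = 81.5 + (-49.8) + 22.96 − 24 = 30.66 → 30.7°C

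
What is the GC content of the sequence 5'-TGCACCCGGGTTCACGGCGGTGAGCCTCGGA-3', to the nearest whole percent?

Base counts: A=4, G=12, C=10, T=5
G+C = 12 + 10 = 22 out of 31 bases
%GC = 22/31 × 100 = 70.97% ≈ 71%

71%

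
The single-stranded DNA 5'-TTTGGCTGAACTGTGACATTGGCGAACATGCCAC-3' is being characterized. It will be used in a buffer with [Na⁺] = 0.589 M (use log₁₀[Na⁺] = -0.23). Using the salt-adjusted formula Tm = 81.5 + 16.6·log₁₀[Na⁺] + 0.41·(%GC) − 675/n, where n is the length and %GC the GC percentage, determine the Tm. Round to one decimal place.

Length n = 34. Counting bases: G=9, C=8, T=9, A=8
G+C = 17, so %GC = 17/34 × 100 = 50%
Salt term: 16.6 × (-0.23) = -3.818
GC term: 0.41 × 50 = 20.5; length term: −675/34 = −19.853
Tm = 81.5 + (-3.818) + 20.5 − 19.853 = 78.329 → 78.3°C

78.3°C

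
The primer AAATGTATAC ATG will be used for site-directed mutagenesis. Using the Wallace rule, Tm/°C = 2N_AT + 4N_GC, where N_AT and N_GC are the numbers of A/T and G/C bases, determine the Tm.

Scanning the sequence gives T=4, G=2, C=1, A=6.
So N_AT = 10 and N_GC = 3.
Tm = 2×10 + 4×3 = 32°C

32°C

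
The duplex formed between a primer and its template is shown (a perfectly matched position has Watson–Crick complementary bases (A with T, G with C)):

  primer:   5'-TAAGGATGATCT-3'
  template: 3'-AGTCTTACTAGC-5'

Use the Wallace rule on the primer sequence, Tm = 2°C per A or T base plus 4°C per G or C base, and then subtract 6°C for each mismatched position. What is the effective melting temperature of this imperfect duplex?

Primer base counts: A=4, T=4, G=3, C=1 → A+T=8, G+C=4
Perfect-match Tm = 2(8) + 4(4) = 16 + 16 = 32°C
Mismatches (positions where the bases are not complementary): 3 (at positions 2, 5, 12)
Effective Tm = 32 − 3×6 = 32 − 18 = 14°C

14°C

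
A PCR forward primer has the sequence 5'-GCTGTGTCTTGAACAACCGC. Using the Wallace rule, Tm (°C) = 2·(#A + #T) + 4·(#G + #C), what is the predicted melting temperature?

Counting bases: T=5, G=5, C=6, A=4
AT pairs contribute 9, GC pairs contribute 11.
Tm = 2(9) + 4(11) = 18 + 44 = 62°C

62°C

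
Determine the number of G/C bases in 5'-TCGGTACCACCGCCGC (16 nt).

12

Counting bases: G=4, A=2, C=8, T=2
Total G or C: 4 + 8 = 12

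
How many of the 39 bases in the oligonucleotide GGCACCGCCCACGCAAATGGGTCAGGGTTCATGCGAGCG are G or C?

Base counts: G=14, C=12, A=8, T=5
Total G or C: 14 + 12 = 26

26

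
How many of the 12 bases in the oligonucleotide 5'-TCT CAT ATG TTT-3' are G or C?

Scanning the sequence gives A=2, T=7, G=1, C=2.
Total G or C: 1 + 2 = 3

3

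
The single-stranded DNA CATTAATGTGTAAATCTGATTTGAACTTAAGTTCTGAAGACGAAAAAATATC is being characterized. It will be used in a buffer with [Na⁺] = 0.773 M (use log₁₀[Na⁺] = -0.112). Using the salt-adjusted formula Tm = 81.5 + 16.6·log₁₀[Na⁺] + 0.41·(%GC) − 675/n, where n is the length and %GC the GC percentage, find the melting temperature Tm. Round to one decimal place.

Length n = 52. Counting bases: G=8, A=21, C=6, T=17
G+C = 14, so %GC = 14/52 × 100 = 26.923%
Salt term: 16.6 × (-0.112) = -1.859
GC term: 0.41 × 26.923 = 11.038; length term: −675/52 = −12.981
Tm = 81.5 + (-1.859) + 11.038 − 12.981 = 77.698 → 77.7°C

77.7°C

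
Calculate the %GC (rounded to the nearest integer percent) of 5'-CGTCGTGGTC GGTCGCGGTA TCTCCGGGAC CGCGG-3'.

C=11, G=15, T=7, A=2
G+C = 15 + 11 = 26 out of 35 bases
%GC = 26/35 × 100 = 74.29% ≈ 74%

74%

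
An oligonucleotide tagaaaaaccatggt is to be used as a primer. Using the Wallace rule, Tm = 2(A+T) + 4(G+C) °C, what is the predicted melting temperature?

Counting bases: G=3, A=7, T=3, C=2
So N_AT = 10 and N_GC = 5.
Tm = 2×10 + 4×5 = 40°C

40°C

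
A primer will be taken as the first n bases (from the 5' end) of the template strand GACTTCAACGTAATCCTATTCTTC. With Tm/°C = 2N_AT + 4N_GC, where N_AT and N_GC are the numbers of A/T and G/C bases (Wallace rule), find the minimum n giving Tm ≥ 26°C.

n = 9

First 8 bases: GACTTCAA → Tm = 22°C (< 26°C)
First 9 bases: GACTTCAAC → Tm = 26°C (≥ 26°C)
Each additional base adds 2°C (A/T) or 4°C (G/C), so Tm is non-decreasing in n; n = 9 is the first length to reach 26°C.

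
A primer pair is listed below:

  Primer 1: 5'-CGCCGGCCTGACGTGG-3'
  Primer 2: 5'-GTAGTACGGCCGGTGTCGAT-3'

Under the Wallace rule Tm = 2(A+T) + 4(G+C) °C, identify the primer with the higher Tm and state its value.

Primer 1: A+T=3, G+C=13 → Tm = 2(3)+4(13) = 58°C
Primer 2: A+T=8, G+C=12 → Tm = 2(8)+4(12) = 64°C
58°C vs 64°C → primer 2 is higher.

Primer 2, 64°C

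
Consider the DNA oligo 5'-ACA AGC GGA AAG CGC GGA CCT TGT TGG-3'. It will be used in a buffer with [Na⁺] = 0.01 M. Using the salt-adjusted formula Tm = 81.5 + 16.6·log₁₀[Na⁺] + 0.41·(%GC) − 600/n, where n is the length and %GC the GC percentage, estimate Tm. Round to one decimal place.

Length n = 27. A=7, C=6, T=4, G=10
G+C = 16, so %GC = 16/27 × 100 = 59.259%
Salt term: 16.6 × (-2) = -33.2
GC term: 0.41 × 59.259 = 24.296; length term: −600/27 = −22.222
Tm = 81.5 + (-33.2) + 24.296 − 22.222 = 50.374 → 50.4°C

50.4°C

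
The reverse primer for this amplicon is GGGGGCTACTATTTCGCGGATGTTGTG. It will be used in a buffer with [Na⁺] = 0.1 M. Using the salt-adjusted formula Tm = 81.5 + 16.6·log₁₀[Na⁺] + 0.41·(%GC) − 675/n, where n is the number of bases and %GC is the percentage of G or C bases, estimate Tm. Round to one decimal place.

62.7°C

Length n = 27. C=4, T=9, G=11, A=3
G+C = 15, so %GC = 15/27 × 100 = 55.556%
Salt term: 16.6 × (-1) = -16.6
GC term: 0.41 × 55.556 = 22.778; length term: −675/27 = −25
Tm = 81.5 + (-16.6) + 22.778 − 25 = 62.678 → 62.7°C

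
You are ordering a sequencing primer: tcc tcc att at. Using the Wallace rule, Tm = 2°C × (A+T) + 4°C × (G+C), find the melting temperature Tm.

30°C

Scanning the sequence gives G=0, C=4, T=5, A=2.
A+T = 7, G+C = 4
Tm = 2×7 + 4×4 = 30°C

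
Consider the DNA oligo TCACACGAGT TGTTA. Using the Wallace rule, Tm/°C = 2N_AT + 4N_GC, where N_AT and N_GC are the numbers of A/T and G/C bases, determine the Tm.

Base counts: G=3, A=4, C=3, T=5
A+T = 9, G+C = 6
Tm = 2×9 + 4×6 = 42°C

42°C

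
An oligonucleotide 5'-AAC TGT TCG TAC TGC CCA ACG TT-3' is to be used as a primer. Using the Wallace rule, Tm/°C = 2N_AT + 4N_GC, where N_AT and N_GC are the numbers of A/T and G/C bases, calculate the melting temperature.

68°C

Scanning the sequence gives T=7, C=7, A=5, G=4.
AT pairs contribute 12, GC pairs contribute 11.
Tm = 2×12 + 4×11 = 68°C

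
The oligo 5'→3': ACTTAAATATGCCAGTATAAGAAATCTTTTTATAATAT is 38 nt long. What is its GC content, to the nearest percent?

18%

Scanning the sequence gives A=16, T=15, G=3, C=4.
G+C = 3 + 4 = 7 out of 38 bases
%GC = 7/38 × 100 = 18.42% ≈ 18%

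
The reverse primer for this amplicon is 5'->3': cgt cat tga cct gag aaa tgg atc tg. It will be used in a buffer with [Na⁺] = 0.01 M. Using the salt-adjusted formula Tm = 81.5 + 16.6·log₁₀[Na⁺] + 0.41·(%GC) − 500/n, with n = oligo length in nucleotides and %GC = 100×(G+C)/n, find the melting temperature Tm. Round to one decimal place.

48.0°C

Length n = 26. Counting bases: G=7, A=7, T=7, C=5
G+C = 12, so %GC = 12/26 × 100 = 46.154%
Salt term: 16.6 × (-2) = -33.2
GC term: 0.41 × 46.154 = 18.923; length term: −500/26 = −19.231
Tm = 81.5 + (-33.2) + 18.923 − 19.231 = 47.992 → 48.0°C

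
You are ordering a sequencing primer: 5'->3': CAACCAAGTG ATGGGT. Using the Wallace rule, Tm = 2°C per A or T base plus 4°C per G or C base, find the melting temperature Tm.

48°C

Base counts: G=5, A=5, C=3, T=3
AT pairs contribute 8, GC pairs contribute 8.
Tm = 2×8 + 4×8 = 48°C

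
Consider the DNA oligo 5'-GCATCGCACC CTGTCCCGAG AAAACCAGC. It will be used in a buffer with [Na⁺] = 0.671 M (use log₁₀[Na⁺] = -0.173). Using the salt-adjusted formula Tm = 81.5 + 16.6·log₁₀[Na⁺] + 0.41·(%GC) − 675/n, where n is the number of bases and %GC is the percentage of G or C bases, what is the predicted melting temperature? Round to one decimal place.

80.8°C

Length n = 29. G=6, A=8, C=12, T=3
G+C = 18, so %GC = 18/29 × 100 = 62.069%
Salt term: 16.6 × (-0.173) = -2.872
GC term: 0.41 × 62.069 = 25.448; length term: −675/29 = −23.276
Tm = 81.5 + (-2.872) + 25.448 − 23.276 = 80.8 → 80.8°C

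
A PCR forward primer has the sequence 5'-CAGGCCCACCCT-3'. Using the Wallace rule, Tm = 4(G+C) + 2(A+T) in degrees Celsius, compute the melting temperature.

Scanning the sequence gives T=1, A=2, G=2, C=7.
A+T = 3, G+C = 9
Tm = 2×3 + 4×9 = 42°C

42°C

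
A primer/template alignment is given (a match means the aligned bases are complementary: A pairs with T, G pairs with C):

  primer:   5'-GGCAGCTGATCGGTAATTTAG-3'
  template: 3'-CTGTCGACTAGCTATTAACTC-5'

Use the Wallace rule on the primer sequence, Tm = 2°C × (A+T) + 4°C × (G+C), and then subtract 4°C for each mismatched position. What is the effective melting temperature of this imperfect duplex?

50°C

Primer base counts: A=5, T=6, G=7, C=3 → A+T=11, G+C=10
Perfect-match Tm = 2(11) + 4(10) = 22 + 40 = 62°C
Mismatches (positions where the bases are not complementary): 3 (at positions 2, 13, 19)
Effective Tm = 62 − 3×4 = 62 − 12 = 50°C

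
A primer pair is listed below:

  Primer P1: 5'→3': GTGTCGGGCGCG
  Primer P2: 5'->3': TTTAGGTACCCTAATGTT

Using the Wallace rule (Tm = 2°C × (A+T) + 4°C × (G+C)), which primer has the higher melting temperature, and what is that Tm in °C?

Primer P1: A+T=2, G+C=10 → Tm = 2(2)+4(10) = 44°C
Primer P2: A+T=12, G+C=6 → Tm = 2(12)+4(6) = 48°C
44°C vs 48°C → primer P2 is higher.

Primer P2, 48°C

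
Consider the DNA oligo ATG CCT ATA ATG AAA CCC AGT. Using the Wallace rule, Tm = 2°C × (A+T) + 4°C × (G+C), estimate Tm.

58°C

Scanning the sequence gives T=5, G=3, C=5, A=8.
So N_AT = 13 and N_GC = 8.
Tm = 2(13) + 4(8) = 26 + 32 = 58°C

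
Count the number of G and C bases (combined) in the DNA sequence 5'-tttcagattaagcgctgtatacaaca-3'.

9

Counting bases: A=9, G=4, C=5, T=8
G+C = 4 + 5 = 9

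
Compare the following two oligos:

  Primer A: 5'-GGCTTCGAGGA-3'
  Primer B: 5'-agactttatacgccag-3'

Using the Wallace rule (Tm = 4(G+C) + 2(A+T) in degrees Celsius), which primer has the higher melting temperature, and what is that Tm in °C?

Primer A: A+T=4, G+C=7 → Tm = 2(4)+4(7) = 36°C
Primer B: A+T=9, G+C=7 → Tm = 2(9)+4(7) = 46°C
36°C vs 46°C → primer B is higher.

Primer B, 46°C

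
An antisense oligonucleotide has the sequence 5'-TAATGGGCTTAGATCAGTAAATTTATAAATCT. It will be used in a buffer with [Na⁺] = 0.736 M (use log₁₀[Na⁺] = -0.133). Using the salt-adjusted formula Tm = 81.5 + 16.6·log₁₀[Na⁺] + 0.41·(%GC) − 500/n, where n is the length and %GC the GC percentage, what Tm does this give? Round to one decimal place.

Length n = 32. G=5, T=12, C=3, A=12
G+C = 8, so %GC = 8/32 × 100 = 25%
Salt term: 16.6 × (-0.133) = -2.208
GC term: 0.41 × 25 = 10.25; length term: −500/32 = −15.625
Tm = 81.5 + (-2.208) + 10.25 − 15.625 = 73.917 → 73.9°C

73.9°C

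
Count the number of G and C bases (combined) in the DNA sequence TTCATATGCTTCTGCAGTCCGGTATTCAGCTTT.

14

G=6, C=8, A=5, T=14
Total G or C: 6 + 8 = 14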